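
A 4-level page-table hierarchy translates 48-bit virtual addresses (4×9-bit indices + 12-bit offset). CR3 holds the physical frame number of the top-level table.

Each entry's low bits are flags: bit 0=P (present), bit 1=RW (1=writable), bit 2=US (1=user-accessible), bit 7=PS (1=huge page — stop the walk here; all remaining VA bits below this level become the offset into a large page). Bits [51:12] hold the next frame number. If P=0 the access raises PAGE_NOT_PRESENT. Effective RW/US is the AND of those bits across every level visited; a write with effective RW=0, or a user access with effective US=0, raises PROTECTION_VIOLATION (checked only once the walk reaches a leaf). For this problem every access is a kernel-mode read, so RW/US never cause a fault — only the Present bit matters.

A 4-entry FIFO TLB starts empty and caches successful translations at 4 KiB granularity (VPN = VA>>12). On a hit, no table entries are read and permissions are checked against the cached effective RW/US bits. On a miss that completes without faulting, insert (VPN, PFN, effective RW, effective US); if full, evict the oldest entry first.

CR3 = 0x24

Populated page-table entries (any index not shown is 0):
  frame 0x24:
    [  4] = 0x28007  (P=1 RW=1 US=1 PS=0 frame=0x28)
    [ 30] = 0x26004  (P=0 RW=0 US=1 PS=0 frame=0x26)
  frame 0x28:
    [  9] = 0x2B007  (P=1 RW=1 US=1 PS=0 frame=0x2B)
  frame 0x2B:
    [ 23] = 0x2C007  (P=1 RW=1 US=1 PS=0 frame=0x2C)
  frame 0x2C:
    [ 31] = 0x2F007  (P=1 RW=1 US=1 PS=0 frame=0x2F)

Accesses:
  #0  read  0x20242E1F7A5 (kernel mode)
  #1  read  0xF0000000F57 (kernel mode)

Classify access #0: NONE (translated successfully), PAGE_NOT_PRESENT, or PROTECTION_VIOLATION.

Walk each access:
#0 VA=0x20242E1F7A5 (r,kernel):
  lvl0: tbl 0x24, slot 4 ⇒ 0x28007 (P1/RW1/US1/PS0)
  lvl1: tbl 0x28, slot 9 ⇒ 0x2B007 (P1/RW1/US1/PS0)
  lvl2: tbl 0x2B, slot 23 ⇒ 0x2C007 (P1/RW1/US1/PS0)
  lvl3: tbl 0x2C, slot 31 ⇒ 0x2F007 (P1/RW1/US1/PS0)
  ✓ 0x2F7A5  — 4 lookups
#1 VA=0xF0000000F57 (r,kernel):
  lvl0: tbl 0x24, slot 30 ⇒ 0x26004 (P0/RW0/US1/PS0)
  → PAGE_NOT_PRESENT  (1 entries read)

Access #0 fault: NONE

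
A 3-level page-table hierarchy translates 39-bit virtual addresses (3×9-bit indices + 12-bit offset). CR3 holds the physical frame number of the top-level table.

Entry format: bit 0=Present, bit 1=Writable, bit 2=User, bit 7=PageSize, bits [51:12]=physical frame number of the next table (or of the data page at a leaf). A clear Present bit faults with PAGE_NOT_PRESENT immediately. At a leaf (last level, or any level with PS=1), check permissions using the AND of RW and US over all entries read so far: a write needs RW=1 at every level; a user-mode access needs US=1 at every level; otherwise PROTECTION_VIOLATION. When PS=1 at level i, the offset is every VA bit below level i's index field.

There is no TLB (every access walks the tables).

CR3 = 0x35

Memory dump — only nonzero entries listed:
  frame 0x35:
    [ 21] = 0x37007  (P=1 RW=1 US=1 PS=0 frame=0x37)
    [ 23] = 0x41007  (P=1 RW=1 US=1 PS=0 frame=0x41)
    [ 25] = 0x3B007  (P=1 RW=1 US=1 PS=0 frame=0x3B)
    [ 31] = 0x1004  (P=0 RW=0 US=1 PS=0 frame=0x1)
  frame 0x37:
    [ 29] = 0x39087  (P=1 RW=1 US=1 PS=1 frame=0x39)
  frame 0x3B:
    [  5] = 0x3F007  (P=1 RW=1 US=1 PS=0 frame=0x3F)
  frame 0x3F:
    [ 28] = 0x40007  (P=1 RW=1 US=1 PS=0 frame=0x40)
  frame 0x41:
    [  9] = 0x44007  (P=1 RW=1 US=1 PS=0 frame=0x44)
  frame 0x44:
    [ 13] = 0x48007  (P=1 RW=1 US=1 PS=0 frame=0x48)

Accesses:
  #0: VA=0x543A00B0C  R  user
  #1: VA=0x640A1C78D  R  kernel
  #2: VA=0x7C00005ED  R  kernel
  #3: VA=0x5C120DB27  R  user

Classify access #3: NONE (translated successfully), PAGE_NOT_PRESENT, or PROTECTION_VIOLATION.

Per-access translation:
#0 VA=0x543A00B0C (r,user):
  L0 @0x35[21] → 0x37007  P=1,RW=1,US=1,PS=0
  L1 @0x37[29] → 0x39087  P=1,RW=1,US=1,PS=1
  → PA=0x39B0C (huge @L1)  (2 entries read)
#1 VA=0x640A1C78D (r,kernel):
  L0 @0x35[25] → 0x3B007  P=1,RW=1,US=1,PS=0
  L1 @0x3B[5] → 0x3F007  P=1,RW=1,US=1,PS=0
  L2 @0x3F[28] → 0x40007  P=1,RW=1,US=1,PS=0
  → PA=0x4078D  (3 entries read)
#2 VA=0x7C00005ED (r,kernel):
  L0 @0x35[31] → 0x1004  P=0,RW=0,US=1,PS=0
  ⇒ fault: PAGE_NOT_PRESENT  — 1 lookups
#3 VA=0x5C120DB27 (r,user):
  L0 @0x35[23] → 0x41007  P=1,RW=1,US=1,PS=0
  L1 @0x41[9] → 0x44007  P=1,RW=1,US=1,PS=0
  L2 @0x44[13] → 0x48007  P=1,RW=1,US=1,PS=0
  → PA=0x48B27  (3 entries read)

Access #3 fault: NONE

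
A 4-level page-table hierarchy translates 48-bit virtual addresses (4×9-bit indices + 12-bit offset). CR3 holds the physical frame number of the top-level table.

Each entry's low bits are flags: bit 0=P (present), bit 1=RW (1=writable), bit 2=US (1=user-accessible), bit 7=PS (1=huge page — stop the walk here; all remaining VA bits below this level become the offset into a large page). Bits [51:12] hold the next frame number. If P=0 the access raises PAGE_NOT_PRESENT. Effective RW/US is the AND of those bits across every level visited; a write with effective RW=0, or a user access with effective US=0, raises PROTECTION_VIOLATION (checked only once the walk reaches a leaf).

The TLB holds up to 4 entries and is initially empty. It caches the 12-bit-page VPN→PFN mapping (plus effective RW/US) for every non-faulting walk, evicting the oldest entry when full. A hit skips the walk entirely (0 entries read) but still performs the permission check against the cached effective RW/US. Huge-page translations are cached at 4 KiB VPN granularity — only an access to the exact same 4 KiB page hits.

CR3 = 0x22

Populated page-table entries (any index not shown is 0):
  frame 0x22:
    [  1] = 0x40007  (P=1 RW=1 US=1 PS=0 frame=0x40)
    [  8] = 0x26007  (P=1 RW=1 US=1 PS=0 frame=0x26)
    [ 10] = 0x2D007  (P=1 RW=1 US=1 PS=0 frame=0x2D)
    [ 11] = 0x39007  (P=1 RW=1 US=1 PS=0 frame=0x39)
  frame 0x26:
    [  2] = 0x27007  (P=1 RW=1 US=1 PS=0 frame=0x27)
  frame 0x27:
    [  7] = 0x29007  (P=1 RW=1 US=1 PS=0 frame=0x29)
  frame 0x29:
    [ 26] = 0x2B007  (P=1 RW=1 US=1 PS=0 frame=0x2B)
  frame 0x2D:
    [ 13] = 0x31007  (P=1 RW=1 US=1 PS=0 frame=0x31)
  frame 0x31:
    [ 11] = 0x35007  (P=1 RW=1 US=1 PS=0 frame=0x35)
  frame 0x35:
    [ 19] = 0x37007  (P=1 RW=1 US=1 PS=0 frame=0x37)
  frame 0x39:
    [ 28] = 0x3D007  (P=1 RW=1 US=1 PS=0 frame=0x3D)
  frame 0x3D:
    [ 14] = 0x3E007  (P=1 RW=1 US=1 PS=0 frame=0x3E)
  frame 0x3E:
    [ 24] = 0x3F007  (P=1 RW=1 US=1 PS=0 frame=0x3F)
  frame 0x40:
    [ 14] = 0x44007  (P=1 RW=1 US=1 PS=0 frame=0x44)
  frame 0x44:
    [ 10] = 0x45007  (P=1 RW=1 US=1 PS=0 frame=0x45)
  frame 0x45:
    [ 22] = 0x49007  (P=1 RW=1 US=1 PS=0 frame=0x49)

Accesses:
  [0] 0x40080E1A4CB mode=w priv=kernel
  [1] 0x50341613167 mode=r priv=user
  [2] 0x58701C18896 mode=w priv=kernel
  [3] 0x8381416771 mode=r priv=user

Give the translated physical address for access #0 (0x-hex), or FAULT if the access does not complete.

Walk each access:
#0 VA=0x40080E1A4CB (w,kernel):
  L0 @0x22[8] → 0x26007  P=1,RW=1,US=1,PS=0
  L1 @0x26[2] → 0x27007  P=1,RW=1,US=1,PS=0
  L2 @0x27[7] → 0x29007  P=1,RW=1,US=1,PS=0
  L3 @0x29[26] → 0x2B007  P=1,RW=1,US=1,PS=0
  ✓ 0x2B4CB  — 4 lookups
#1 VA=0x50341613167 (r,user):
  L0 @0x22[10] → 0x2D007  P=1,RW=1,US=1,PS=0
  L1 @0x2D[13] → 0x31007  P=1,RW=1,US=1,PS=0
  L2 @0x31[11] → 0x35007  P=1,RW=1,US=1,PS=0
  L3 @0x35[19] → 0x37007  P=1,RW=1,US=1,PS=0
  ✓ 0x37167  — 4 lookups
#2 VA=0x58701C18896 (w,kernel):
  L0 @0x22[11] → 0x39007  P=1,RW=1,US=1,PS=0
  L1 @0x39[28] → 0x3D007  P=1,RW=1,US=1,PS=0
  L2 @0x3D[14] → 0x3E007  P=1,RW=1,US=1,PS=0
  L3 @0x3E[24] → 0x3F007  P=1,RW=1,US=1,PS=0
  ✓ 0x3F896  — 4 lookups
#3 VA=0x8381416771 (r,user):
  L0 @0x22[1] → 0x40007  P=1,RW=1,US=1,PS=0
  L1 @0x40[14] → 0x44007  P=1,RW=1,US=1,PS=0
  L2 @0x44[10] → 0x45007  P=1,RW=1,US=1,PS=0
  L3 @0x45[22] → 0x49007  P=1,RW=1,US=1,PS=0
  ✓ 0x49771  — 4 lookups

Access #0 PA: 0x2B4CB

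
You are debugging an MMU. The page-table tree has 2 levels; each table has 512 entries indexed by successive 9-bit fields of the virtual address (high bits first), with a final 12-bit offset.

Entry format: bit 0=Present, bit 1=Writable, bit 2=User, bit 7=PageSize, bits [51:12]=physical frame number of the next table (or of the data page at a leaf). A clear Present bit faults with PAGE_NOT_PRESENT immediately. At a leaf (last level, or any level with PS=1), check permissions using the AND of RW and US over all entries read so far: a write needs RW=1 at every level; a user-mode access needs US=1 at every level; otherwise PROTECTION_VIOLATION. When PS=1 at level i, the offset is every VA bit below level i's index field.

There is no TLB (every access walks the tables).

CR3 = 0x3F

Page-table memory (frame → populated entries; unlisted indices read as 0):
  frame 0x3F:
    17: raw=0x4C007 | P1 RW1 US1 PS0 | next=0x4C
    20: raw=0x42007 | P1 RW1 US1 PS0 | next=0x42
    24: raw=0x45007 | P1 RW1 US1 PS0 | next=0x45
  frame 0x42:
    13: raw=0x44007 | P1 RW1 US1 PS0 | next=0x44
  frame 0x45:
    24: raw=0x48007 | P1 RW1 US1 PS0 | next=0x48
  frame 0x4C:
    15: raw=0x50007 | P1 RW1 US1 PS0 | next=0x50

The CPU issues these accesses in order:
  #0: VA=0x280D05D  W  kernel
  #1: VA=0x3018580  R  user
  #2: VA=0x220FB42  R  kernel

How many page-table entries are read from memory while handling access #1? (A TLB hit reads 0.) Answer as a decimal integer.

Walk each access:
#0 VA=0x280D05D (w,kernel):
  L0: frame=0x3F idx=20 entry=0x42007 [P=1 RW=1 US=1 PS=0]
  L1: frame=0x42 idx=13 entry=0x44007 [P=1 RW=1 US=1 PS=0]
  ⇒ phys 0x4405D  [2 reads]
#1 VA=0x3018580 (r,user):
  L0: frame=0x3F idx=24 entry=0x45007 [P=1 RW=1 US=1 PS=0]
  L1: frame=0x45 idx=24 entry=0x48007 [P=1 RW=1 US=1 PS=0]
  ⇒ phys 0x48580  [2 reads]
#2 VA=0x220FB42 (r,kernel):
  L0: frame=0x3F idx=17 entry=0x4C007 [P=1 RW=1 US=1 PS=0]
  L1: frame=0x4C idx=15 entry=0x50007 [P=1 RW=1 US=1 PS=0]
  ⇒ phys 0x50B42  [2 reads]

Entries read for #1: 2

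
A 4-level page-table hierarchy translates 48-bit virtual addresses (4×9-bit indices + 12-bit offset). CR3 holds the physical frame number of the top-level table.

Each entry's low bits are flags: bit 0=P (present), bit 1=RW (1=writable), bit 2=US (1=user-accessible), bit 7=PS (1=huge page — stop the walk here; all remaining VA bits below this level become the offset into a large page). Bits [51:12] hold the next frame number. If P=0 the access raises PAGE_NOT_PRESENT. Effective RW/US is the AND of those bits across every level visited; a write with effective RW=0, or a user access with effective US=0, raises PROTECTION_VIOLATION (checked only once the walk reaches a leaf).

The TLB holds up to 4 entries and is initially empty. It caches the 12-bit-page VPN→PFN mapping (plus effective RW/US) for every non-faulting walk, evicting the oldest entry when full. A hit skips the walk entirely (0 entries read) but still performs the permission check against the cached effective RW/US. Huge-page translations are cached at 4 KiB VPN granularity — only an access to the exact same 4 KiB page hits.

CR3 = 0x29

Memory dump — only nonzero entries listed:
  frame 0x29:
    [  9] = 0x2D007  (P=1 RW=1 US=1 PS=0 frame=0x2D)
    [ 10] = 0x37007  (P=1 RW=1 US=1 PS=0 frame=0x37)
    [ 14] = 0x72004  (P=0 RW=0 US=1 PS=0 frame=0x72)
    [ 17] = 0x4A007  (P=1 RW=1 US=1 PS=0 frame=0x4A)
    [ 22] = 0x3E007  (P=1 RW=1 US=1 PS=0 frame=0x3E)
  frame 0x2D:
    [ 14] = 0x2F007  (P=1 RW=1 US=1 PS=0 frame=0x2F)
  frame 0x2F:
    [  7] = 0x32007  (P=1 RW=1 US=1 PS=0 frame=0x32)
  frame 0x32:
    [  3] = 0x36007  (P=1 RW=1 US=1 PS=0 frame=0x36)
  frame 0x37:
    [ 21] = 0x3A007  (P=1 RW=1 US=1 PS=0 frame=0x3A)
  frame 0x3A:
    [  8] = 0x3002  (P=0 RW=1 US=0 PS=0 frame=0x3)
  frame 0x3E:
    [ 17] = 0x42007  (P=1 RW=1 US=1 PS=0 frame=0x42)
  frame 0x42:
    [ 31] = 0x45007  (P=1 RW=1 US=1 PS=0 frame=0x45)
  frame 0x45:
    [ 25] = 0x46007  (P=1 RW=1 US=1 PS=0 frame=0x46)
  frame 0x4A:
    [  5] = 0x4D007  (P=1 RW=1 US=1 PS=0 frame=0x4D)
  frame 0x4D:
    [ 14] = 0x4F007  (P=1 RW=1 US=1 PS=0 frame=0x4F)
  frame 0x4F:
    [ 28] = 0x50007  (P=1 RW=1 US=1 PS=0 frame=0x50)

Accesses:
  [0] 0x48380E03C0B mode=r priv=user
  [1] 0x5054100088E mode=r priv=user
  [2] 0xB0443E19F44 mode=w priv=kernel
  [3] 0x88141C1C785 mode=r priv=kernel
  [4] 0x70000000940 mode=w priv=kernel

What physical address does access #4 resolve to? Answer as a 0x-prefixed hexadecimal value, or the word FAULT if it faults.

Trace:
#0 VA=0x48380E03C0B (r,user):
  L0: frame=0x29 idx=9 entry=0x2D007 [P=1 RW=1 US=1 PS=0]
  L1: frame=0x2D idx=14 entry=0x2F007 [P=1 RW=1 US=1 PS=0]
  L2: frame=0x2F idx=7 entry=0x32007 [P=1 RW=1 US=1 PS=0]
  L3: frame=0x32 idx=3 entry=0x36007 [P=1 RW=1 US=1 PS=0]
  ✓ 0x36C0B  — 4 lookups
#1 VA=0x5054100088E (r,user):
  L0: frame=0x29 idx=10 entry=0x37007 [P=1 RW=1 US=1 PS=0]
  L1: frame=0x37 idx=21 entry=0x3A007 [P=1 RW=1 US=1 PS=0]
  L2: frame=0x3A idx=8 entry=0x3002 [P=0 RW=1 US=0 PS=0]
  ⇒ fault: PAGE_NOT_PRESENT  — 3 lookups
#2 VA=0xB0443E19F44 (w,kernel):
  L0: frame=0x29 idx=22 entry=0x3E007 [P=1 RW=1 US=1 PS=0]
  L1: frame=0x3E idx=17 entry=0x42007 [P=1 RW=1 US=1 PS=0]
  L2: frame=0x42 idx=31 entry=0x45007 [P=1 RW=1 US=1 PS=0]
  L3: frame=0x45 idx=25 entry=0x46007 [P=1 RW=1 US=1 PS=0]
  ✓ 0x46F44  — 4 lookups
#3 VA=0x88141C1C785 (r,kernel):
  L0: frame=0x29 idx=17 entry=0x4A007 [P=1 RW=1 US=1 PS=0]
  L1: frame=0x4A idx=5 entry=0x4D007 [P=1 RW=1 US=1 PS=0]
  L2: frame=0x4D idx=14 entry=0x4F007 [P=1 RW=1 US=1 PS=0]
  L3: frame=0x4F idx=28 entry=0x50007 [P=1 RW=1 US=1 PS=0]
  ✓ 0x50785  — 4 lookups
#4 VA=0x70000000940 (w,kernel):
  L0: frame=0x29 idx=14 entry=0x72004 [P=0 RW=0 US=1 PS=0]
  ⇒ fault: PAGE_NOT_PRESENT  — 1 lookups

Access #4 PA: FAULT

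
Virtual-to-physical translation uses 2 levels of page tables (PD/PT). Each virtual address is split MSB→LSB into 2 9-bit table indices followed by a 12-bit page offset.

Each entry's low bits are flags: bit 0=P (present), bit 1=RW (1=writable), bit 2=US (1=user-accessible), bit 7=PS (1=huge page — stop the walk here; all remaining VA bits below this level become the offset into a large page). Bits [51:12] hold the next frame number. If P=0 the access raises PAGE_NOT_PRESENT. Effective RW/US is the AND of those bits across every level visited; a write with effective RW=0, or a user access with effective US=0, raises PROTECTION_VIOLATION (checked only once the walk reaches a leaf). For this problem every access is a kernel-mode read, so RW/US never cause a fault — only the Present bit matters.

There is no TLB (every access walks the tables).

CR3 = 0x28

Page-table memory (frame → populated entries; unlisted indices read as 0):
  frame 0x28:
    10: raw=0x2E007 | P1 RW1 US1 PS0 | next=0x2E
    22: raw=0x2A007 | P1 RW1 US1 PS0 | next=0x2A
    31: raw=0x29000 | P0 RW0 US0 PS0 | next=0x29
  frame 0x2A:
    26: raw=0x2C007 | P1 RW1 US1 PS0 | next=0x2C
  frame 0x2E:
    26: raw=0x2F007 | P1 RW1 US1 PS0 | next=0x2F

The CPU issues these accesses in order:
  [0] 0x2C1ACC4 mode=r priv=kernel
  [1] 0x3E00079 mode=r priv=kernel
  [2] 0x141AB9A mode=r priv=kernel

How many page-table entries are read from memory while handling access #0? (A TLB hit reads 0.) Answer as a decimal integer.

Per-access translation:
#0 VA=0x2C1ACC4 (r,kernel):
  L0 @0x28[22] → 0x2A007  P=1,RW=1,US=1,PS=0
  L1 @0x2A[26] → 0x2C007  P=1,RW=1,US=1,PS=0
  → PA=0x2CCC4  (2 entries read)
#1 VA=0x3E00079 (r,kernel):
  L0 @0x28[31] → 0x29000  P=0,RW=0,US=0,PS=0
  ⇒ fault: PAGE_NOT_PRESENT  — 1 lookups
#2 VA=0x141AB9A (r,kernel):
  L0 @0x28[10] → 0x2E007  P=1,RW=1,US=1,PS=0
  L1 @0x2E[26] → 0x2F007  P=1,RW=1,US=1,PS=0
  → PA=0x2FB9A  (2 entries read)

Entries read for #0: 2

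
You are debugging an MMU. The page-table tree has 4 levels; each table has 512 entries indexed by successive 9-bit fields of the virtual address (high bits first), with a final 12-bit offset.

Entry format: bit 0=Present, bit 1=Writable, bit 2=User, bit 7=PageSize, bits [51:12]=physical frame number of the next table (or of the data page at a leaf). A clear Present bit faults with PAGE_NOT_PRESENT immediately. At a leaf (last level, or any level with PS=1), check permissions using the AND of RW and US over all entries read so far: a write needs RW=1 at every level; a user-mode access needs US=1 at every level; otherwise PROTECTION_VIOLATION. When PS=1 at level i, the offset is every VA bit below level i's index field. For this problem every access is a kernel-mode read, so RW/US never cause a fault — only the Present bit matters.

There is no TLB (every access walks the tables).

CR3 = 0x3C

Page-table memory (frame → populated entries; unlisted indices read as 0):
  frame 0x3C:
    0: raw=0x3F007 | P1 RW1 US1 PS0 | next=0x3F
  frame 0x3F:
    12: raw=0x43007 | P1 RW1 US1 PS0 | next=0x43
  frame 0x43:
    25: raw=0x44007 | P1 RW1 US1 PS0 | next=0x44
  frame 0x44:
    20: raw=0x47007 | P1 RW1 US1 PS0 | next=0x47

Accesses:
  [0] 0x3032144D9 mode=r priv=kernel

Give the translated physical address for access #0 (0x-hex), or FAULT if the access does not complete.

Per-access translation:
#0 VA=0x3032144D9 (r,kernel):
  lvl0: tbl 0x3C, slot 0 ⇒ 0x3F007 (P1/RW1/US1/PS0)
  lvl1: tbl 0x3F, slot 12 ⇒ 0x43007 (P1/RW1/US1/PS0)
  lvl2: tbl 0x43, slot 25 ⇒ 0x44007 (P1/RW1/US1/PS0)
  lvl3: tbl 0x44, slot 20 ⇒ 0x47007 (P1/RW1/US1/PS0)
  ✓ 0x474D9  — 4 lookups

Access #0 PA: 0x474D9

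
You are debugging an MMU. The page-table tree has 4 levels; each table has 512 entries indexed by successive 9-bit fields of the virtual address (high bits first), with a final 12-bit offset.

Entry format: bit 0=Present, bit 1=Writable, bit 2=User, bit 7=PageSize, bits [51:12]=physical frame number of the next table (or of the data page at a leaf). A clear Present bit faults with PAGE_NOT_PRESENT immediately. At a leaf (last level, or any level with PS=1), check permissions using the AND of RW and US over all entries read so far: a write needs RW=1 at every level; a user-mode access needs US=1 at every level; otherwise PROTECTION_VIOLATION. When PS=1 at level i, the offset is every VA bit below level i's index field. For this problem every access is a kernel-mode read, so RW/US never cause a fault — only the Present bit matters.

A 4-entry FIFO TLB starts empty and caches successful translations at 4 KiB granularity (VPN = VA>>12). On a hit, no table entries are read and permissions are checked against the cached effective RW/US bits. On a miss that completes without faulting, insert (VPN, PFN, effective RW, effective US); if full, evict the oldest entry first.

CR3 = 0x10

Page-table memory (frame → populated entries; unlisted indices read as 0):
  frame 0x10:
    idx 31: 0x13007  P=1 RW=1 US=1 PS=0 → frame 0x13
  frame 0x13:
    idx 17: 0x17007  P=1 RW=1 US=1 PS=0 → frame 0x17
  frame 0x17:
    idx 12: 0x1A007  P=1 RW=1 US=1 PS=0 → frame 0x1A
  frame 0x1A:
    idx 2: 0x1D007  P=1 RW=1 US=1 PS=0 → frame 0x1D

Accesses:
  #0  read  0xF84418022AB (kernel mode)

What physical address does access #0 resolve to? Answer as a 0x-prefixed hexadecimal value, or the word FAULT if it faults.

Trace:
#0 VA=0xF84418022AB (r,kernel):
  L0 @0x10[31] → 0x13007  P=1,RW=1,US=1,PS=0
  L1 @0x13[17] → 0x17007  P=1,RW=1,US=1,PS=0
  L2 @0x17[12] → 0x1A007  P=1,RW=1,US=1,PS=0
  L3 @0x1A[2] → 0x1D007  P=1,RW=1,US=1,PS=0
  ✓ 0x1D2AB  — 4 lookups

Access #0 PA: 0x1D2AB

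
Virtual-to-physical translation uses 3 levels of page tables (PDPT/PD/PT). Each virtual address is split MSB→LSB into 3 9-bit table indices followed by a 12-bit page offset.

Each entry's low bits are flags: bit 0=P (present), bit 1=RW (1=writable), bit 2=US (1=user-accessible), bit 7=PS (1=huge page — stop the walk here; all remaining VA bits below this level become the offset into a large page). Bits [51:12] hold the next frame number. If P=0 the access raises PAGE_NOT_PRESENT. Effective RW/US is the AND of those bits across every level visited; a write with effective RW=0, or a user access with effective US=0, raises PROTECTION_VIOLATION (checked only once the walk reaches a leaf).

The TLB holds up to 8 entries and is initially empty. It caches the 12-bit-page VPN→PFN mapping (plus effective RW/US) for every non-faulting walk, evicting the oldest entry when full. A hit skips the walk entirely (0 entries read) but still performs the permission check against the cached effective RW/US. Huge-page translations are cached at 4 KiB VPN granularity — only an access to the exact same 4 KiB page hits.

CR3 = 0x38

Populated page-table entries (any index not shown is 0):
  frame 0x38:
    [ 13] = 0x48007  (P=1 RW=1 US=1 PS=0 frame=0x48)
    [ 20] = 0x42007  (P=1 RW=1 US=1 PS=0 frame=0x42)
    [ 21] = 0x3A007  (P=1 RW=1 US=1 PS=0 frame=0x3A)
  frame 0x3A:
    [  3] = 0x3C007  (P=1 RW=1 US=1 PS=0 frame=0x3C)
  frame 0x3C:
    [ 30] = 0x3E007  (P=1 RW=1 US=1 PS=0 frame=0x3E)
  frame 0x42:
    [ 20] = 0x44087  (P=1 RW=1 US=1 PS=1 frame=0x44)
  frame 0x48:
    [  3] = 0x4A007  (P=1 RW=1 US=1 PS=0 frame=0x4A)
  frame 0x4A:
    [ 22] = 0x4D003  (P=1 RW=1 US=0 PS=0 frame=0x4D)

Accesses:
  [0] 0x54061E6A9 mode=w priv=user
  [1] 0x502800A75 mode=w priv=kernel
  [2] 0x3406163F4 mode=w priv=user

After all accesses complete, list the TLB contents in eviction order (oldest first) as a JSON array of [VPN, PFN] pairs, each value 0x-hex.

Walk each access:
#0 VA=0x54061E6A9 (w,user):
  L0: frame=0x38 idx=21 entry=0x3A007 [P=1 RW=1 US=1 PS=0]
  L1: frame=0x3A idx=3 entry=0x3C007 [P=1 RW=1 US=1 PS=0]
  L2: frame=0x3C idx=30 entry=0x3E007 [P=1 RW=1 US=1 PS=0]
  ⇒ phys 0x3E6A9  [3 reads]
#1 VA=0x502800A75 (w,kernel):
  L0: frame=0x38 idx=20 entry=0x42007 [P=1 RW=1 US=1 PS=0]
  L1: frame=0x42 idx=20 entry=0x44087 [P=1 RW=1 US=1 PS=1]
  ⇒ phys 0x44A75 (huge @L1)  [2 reads]
#2 VA=0x3406163F4 (w,user):
  L0: frame=0x38 idx=13 entry=0x48007 [P=1 RW=1 US=1 PS=0]
  L1: frame=0x48 idx=3 entry=0x4A007 [P=1 RW=1 US=1 PS=0]
  L2: frame=0x4A idx=22 entry=0x4D003 [P=1 RW=1 US=0 PS=0]
  ✗ PROTECTION_VIOLATION  [3 reads]

TLB: [["0x54061E", "0x3E"], ["0x502800", "0x44"]]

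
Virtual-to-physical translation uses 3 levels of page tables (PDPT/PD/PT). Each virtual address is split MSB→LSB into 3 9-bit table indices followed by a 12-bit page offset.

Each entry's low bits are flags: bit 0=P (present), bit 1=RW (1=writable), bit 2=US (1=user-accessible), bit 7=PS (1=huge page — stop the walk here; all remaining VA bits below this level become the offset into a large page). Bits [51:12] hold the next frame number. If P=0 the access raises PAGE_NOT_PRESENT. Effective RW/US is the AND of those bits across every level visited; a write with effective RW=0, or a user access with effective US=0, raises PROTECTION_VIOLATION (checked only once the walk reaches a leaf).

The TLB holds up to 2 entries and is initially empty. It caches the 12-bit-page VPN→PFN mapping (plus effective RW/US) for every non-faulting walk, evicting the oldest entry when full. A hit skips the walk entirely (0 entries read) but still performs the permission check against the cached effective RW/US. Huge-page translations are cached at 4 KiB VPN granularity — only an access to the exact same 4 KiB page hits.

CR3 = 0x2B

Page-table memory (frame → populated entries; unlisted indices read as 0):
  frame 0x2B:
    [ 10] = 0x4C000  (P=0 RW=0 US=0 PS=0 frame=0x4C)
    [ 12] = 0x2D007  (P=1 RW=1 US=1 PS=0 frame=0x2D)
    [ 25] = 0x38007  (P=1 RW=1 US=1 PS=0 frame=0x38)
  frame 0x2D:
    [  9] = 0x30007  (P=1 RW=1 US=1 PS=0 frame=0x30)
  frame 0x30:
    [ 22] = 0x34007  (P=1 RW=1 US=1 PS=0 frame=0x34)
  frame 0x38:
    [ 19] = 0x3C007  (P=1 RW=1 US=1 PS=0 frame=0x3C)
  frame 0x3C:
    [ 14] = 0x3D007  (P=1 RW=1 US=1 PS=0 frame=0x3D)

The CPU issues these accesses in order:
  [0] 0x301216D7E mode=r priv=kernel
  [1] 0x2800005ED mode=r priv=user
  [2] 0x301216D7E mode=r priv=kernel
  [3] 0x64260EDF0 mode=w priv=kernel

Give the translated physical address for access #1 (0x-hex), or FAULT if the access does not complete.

Per-access translation:
#0 VA=0x301216D7E (r,kernel):
  L0: frame=0x2B idx=12 entry=0x2D007 [P=1 RW=1 US=1 PS=0]
  L1: frame=0x2D idx=9 entry=0x30007 [P=1 RW=1 US=1 PS=0]
  L2: frame=0x30 idx=22 entry=0x34007 [P=1 RW=1 US=1 PS=0]
  ✓ 0x34D7E  — 3 lookups
#1 VA=0x2800005ED (r,user):
  L0: frame=0x2B idx=10 entry=0x4C000 [P=0 RW=0 US=0 PS=0]
  ✗ PAGE_NOT_PRESENT  [1 reads]
#2 VA=0x301216D7E (r,kernel):
  TLB hit vpn=0x301216 → PA=0x34D7E
#3 VA=0x64260EDF0 (w,kernel):
  L0: frame=0x2B idx=25 entry=0x38007 [P=1 RW=1 US=1 PS=0]
  L1: frame=0x38 idx=19 entry=0x3C007 [P=1 RW=1 US=1 PS=0]
  L2: frame=0x3C idx=14 entry=0x3D007 [P=1 RW=1 US=1 PS=0]
  ✓ 0x3DDF0  — 3 lookups

Access #1 PA: FAULT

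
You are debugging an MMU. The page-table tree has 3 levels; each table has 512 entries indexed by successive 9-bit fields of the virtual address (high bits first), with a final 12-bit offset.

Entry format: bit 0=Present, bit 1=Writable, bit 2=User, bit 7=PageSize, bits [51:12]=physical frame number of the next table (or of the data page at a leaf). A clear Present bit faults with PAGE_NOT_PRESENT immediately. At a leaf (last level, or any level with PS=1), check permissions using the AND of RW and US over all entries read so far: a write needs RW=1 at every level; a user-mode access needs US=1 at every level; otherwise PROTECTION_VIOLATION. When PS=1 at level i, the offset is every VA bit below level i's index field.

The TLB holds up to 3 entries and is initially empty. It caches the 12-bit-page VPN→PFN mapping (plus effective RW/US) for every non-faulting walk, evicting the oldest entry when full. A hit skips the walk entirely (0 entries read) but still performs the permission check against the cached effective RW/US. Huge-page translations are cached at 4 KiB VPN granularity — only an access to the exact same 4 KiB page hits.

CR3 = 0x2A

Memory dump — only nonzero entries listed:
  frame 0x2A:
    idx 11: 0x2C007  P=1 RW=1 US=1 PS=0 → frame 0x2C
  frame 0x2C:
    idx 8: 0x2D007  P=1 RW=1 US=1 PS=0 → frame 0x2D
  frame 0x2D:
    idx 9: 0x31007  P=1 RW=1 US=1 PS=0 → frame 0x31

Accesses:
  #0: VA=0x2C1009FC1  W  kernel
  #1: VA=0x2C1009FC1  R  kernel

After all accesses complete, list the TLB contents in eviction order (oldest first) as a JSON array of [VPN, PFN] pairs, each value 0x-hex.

Trace:
#0 VA=0x2C1009FC1 (w,kernel):
  lvl0: tbl 0x2A, slot 11 ⇒ 0x2C007 (P1/RW1/US1/PS0)
  lvl1: tbl 0x2C, slot 8 ⇒ 0x2D007 (P1/RW1/US1/PS0)
  lvl2: tbl 0x2D, slot 9 ⇒ 0x31007 (P1/RW1/US1/PS0)
  → PA=0x31FC1  (3 entries read)
#1 VA=0x2C1009FC1 (r,kernel):
  TLB hit vpn=0x2C1009 → PA=0x31FC1

TLB: [["0x2C1009", "0x31"]]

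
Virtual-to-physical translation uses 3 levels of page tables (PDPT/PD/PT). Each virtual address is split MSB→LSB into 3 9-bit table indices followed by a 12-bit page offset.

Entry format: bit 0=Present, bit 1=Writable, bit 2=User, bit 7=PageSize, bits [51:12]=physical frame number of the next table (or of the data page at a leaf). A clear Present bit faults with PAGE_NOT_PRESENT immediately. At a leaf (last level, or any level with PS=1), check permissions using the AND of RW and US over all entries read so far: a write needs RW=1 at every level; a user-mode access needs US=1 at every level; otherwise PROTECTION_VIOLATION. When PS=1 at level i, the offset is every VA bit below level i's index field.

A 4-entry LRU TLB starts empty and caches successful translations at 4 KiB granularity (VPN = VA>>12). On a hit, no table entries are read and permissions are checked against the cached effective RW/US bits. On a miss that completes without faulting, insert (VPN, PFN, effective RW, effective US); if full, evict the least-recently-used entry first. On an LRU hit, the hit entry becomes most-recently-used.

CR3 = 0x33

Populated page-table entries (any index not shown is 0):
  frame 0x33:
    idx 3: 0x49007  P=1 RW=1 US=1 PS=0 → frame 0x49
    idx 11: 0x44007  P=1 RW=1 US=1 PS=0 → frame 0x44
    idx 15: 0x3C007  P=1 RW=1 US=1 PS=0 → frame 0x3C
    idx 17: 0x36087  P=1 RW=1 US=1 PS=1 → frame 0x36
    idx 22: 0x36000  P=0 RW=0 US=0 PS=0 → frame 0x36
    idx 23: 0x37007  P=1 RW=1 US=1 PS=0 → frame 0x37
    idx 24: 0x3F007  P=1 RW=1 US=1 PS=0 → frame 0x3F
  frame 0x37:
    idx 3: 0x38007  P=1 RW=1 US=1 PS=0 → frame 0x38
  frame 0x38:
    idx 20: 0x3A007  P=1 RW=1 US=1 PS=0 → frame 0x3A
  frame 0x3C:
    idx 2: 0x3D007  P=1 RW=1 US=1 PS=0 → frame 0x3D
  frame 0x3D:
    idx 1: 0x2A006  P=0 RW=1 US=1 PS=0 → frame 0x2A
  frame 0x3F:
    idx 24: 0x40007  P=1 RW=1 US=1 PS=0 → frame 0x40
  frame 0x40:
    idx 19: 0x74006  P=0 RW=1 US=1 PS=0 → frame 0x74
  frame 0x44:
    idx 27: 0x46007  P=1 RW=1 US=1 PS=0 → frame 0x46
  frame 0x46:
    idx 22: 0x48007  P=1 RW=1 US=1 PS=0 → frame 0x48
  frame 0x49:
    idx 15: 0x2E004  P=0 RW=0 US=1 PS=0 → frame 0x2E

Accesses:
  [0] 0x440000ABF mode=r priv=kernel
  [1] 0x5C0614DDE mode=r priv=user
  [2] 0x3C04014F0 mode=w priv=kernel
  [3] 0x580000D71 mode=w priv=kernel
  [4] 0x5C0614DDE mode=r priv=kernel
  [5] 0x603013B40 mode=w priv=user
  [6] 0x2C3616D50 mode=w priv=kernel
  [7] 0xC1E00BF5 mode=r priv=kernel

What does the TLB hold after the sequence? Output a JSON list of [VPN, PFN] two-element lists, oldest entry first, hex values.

Trace:
#0 VA=0x440000ABF (r,kernel):
  lvl0: tbl 0x33, slot 17 ⇒ 0x36087 (P1/RW1/US1/PS1)
  ✓ 0x36ABF (huge @L0)  — 1 lookups
#1 VA=0x5C0614DDE (r,user):
  lvl0: tbl 0x33, slot 23 ⇒ 0x37007 (P1/RW1/US1/PS0)
  lvl1: tbl 0x37, slot 3 ⇒ 0x38007 (P1/RW1/US1/PS0)
  lvl2: tbl 0x38, slot 20 ⇒ 0x3A007 (P1/RW1/US1/PS0)
  ✓ 0x3ADDE  — 3 lookups
#2 VA=0x3C04014F0 (w,kernel):
  lvl0: tbl 0x33, slot 15 ⇒ 0x3C007 (P1/RW1/US1/PS0)
  lvl1: tbl 0x3C, slot 2 ⇒ 0x3D007 (P1/RW1/US1/PS0)
  lvl2: tbl 0x3D, slot 1 ⇒ 0x2A006 (P0/RW1/US1/PS0)
  ✗ PAGE_NOT_PRESENT  [3 reads]
#3 VA=0x580000D71 (w,kernel):
  lvl0: tbl 0x33, slot 22 ⇒ 0x36000 (P0/RW0/US0/PS0)
  ✗ PAGE_NOT_PRESENT  [1 reads]
#4 VA=0x5C0614DDE (r,kernel):
  TLB hit vpn=0x5C0614 → PA=0x3ADDE
#5 VA=0x603013B40 (w,user):
  lvl0: tbl 0x33, slot 24 ⇒ 0x3F007 (P1/RW1/US1/PS0)
  lvl1: tbl 0x3F, slot 24 ⇒ 0x40007 (P1/RW1/US1/PS0)
  lvl2: tbl 0x40, slot 19 ⇒ 0x74006 (P0/RW1/US1/PS0)
  ✗ PAGE_NOT_PRESENT  [3 reads]
#6 VA=0x2C3616D50 (w,kernel):
  lvl0: tbl 0x33, slot 11 ⇒ 0x44007 (P1/RW1/US1/PS0)
  lvl1: tbl 0x44, slot 27 ⇒ 0x46007 (P1/RW1/US1/PS0)
  lvl2: tbl 0x46, slot 22 ⇒ 0x48007 (P1/RW1/US1/PS0)
  ✓ 0x48D50  — 3 lookups
#7 VA=0xC1E00BF5 (r,kernel):
  lvl0: tbl 0x33, slot 3 ⇒ 0x49007 (P1/RW1/US1/PS0)
  lvl1: tbl 0x49, slot 15 ⇒ 0x2E004 (P0/RW0/US1/PS0)
  ✗ PAGE_NOT_PRESENT  [2 reads]

TLB: [["0x440000", "0x36"], ["0x5C0614", "0x3A"], ["0x2C3616", "0x48"]]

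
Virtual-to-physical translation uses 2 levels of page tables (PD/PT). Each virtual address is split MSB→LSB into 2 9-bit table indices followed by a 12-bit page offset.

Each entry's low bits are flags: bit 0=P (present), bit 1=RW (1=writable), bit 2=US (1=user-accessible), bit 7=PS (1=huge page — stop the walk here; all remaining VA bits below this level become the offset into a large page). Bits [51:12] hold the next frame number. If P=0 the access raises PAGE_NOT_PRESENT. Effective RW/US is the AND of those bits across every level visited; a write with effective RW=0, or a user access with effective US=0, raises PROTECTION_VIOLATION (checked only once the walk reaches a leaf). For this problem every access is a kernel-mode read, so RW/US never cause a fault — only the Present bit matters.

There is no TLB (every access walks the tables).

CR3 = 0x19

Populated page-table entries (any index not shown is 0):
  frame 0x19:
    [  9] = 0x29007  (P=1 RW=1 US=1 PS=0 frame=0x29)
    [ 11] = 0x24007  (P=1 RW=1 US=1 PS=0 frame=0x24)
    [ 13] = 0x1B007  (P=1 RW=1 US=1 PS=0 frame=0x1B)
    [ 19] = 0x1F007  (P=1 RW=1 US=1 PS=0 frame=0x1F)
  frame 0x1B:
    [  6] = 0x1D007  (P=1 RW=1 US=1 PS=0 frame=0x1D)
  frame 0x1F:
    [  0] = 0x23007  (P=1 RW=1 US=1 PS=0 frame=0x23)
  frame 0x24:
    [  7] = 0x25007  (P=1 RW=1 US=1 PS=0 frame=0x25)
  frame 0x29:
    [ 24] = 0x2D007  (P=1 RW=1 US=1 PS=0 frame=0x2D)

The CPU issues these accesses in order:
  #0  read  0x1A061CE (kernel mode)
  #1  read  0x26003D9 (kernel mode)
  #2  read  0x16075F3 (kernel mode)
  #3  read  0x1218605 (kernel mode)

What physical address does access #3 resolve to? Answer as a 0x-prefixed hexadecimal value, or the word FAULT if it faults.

Trace:
#0 VA=0x1A061CE (r,kernel):
  lvl0: tbl 0x19, slot 13 ⇒ 0x1B007 (P1/RW1/US1/PS0)
  lvl1: tbl 0x1B, slot 6 ⇒ 0x1D007 (P1/RW1/US1/PS0)
  ⇒ phys 0x1D1CE  [2 reads]
#1 VA=0x26003D9 (r,kernel):
  lvl0: tbl 0x19, slot 19 ⇒ 0x1F007 (P1/RW1/US1/PS0)
  lvl1: tbl 0x1F, slot 0 ⇒ 0x23007 (P1/RW1/US1/PS0)
  ⇒ phys 0x233D9  [2 reads]
#2 VA=0x16075F3 (r,kernel):
  lvl0: tbl 0x19, slot 11 ⇒ 0x24007 (P1/RW1/US1/PS0)
  lvl1: tbl 0x24, slot 7 ⇒ 0x25007 (P1/RW1/US1/PS0)
  ⇒ phys 0x255F3  [2 reads]
#3 VA=0x1218605 (r,kernel):
  lvl0: tbl 0x19, slot 9 ⇒ 0x29007 (P1/RW1/US1/PS0)
  lvl1: tbl 0x29, slot 24 ⇒ 0x2D007 (P1/RW1/US1/PS0)
  ⇒ phys 0x2D605  [2 reads]

Access #3 PA: 0x2D605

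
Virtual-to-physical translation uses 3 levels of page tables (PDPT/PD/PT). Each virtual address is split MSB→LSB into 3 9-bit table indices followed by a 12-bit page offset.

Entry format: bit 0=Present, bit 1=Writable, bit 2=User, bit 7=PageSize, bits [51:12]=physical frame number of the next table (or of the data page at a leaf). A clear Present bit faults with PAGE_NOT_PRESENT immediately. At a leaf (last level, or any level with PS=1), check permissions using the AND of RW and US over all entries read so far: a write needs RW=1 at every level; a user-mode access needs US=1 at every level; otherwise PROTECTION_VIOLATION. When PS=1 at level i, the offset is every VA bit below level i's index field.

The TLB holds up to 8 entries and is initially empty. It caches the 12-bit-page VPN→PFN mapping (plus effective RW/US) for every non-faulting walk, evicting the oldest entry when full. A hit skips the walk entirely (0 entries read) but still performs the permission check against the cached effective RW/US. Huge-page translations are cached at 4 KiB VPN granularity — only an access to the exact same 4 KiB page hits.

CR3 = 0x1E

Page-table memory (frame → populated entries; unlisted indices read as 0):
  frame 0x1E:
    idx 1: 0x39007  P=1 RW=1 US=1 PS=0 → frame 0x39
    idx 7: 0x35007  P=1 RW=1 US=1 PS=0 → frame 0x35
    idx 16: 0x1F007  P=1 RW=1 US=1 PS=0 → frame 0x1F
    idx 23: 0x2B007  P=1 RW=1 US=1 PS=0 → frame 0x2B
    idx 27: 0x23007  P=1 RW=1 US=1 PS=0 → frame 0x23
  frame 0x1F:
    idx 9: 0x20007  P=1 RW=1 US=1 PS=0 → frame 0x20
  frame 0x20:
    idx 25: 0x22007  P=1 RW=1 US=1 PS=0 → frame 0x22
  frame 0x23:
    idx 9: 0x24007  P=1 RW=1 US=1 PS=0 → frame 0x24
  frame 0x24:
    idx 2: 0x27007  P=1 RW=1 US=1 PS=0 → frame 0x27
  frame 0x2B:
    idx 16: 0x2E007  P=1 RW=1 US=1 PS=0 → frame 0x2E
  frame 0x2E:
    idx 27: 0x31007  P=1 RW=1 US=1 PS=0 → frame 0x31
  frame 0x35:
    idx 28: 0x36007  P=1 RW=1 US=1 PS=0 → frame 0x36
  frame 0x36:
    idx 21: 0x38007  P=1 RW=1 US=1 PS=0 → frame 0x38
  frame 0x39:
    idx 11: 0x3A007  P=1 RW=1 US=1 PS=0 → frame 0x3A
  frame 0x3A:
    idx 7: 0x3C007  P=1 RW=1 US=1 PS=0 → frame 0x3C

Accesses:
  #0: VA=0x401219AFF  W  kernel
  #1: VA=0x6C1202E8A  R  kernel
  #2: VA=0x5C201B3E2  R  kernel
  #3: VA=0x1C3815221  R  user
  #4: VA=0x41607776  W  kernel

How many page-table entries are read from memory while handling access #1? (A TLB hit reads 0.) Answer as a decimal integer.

Per-access translation:
#0 VA=0x401219AFF (w,kernel):
  [0] read 0x1E idx=16: raw=0x1F007 flags P=1 W=1 U=1 S=0
  [1] read 0x1F idx=9: raw=0x20007 flags P=1 W=1 U=1 S=0
  [2] read 0x20 idx=25: raw=0x22007 flags P=1 W=1 U=1 S=0
  → PA=0x22AFF  (3 entries read)
#1 VA=0x6C1202E8A (r,kernel):
  [0] read 0x1E idx=27: raw=0x23007 flags P=1 W=1 U=1 S=0
  [1] read 0x23 idx=9: raw=0x24007 flags P=1 W=1 U=1 S=0
  [2] read 0x24 idx=2: raw=0x27007 flags P=1 W=1 U=1 S=0
  → PA=0x27E8A  (3 entries read)
#2 VA=0x5C201B3E2 (r,kernel):
  [0] read 0x1E idx=23: raw=0x2B007 flags P=1 W=1 U=1 S=0
  [1] read 0x2B idx=16: raw=0x2E007 flags P=1 W=1 U=1 S=0
  [2] read 0x2E idx=27: raw=0x31007 flags P=1 W=1 U=1 S=0
  → PA=0x313E2  (3 entries read)
#3 VA=0x1C3815221 (r,user):
  [0] read 0x1E idx=7: raw=0x35007 flags P=1 W=1 U=1 S=0
  [1] read 0x35 idx=28: raw=0x36007 flags P=1 W=1 U=1 S=0
  [2] read 0x36 idx=21: raw=0x38007 flags P=1 W=1 U=1 S=0
  → PA=0x38221  (3 entries read)
#4 VA=0x41607776 (w,kernel):
  [0] read 0x1E idx=1: raw=0x39007 flags P=1 W=1 U=1 S=0
  [1] read 0x39 idx=11: raw=0x3A007 flags P=1 W=1 U=1 S=0
  [2] read 0x3A idx=7: raw=0x3C007 flags P=1 W=1 U=1 S=0
  → PA=0x3C776  (3 entries read)

Entries read for #1: 3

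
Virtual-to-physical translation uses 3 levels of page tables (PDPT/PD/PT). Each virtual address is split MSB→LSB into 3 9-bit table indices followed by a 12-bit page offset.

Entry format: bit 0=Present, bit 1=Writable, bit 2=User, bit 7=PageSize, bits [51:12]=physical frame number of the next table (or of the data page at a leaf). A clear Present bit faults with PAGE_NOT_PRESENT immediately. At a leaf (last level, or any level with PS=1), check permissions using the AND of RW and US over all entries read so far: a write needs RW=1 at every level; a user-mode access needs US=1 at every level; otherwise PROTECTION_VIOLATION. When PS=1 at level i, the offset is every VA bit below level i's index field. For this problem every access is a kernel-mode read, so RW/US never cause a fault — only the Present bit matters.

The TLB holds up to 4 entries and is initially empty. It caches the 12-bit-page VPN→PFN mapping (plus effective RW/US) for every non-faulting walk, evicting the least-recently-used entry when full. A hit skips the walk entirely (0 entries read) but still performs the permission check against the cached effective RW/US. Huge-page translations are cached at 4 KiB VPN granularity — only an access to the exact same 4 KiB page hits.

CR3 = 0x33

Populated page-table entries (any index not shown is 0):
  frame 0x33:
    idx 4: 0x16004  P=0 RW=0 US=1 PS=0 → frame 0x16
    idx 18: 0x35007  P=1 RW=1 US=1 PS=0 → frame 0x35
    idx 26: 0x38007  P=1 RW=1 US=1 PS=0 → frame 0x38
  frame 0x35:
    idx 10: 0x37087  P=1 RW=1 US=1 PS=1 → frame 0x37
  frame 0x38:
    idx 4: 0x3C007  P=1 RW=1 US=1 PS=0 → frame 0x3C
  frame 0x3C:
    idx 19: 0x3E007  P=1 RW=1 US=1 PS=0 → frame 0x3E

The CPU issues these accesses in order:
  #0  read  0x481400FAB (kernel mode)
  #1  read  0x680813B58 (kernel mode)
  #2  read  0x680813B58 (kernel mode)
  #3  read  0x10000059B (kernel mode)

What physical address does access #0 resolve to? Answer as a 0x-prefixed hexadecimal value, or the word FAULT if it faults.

Trace:
#0 VA=0x481400FAB (r,kernel):
  lvl0: tbl 0x33, slot 18 ⇒ 0x35007 (P1/RW1/US1/PS0)
  lvl1: tbl 0x35, slot 10 ⇒ 0x37087 (P1/RW1/US1/PS1)
  → PA=0x37FAB (huge @L1)  (2 entries read)
#1 VA=0x680813B58 (r,kernel):
  lvl0: tbl 0x33, slot 26 ⇒ 0x38007 (P1/RW1/US1/PS0)
  lvl1: tbl 0x38, slot 4 ⇒ 0x3C007 (P1/RW1/US1/PS0)
  lvl2: tbl 0x3C, slot 19 ⇒ 0x3E007 (P1/RW1/US1/PS0)
  → PA=0x3EB58  (3 entries read)
#2 VA=0x680813B58 (r,kernel):
  TLB hit vpn=0x680813 → PA=0x3EB58
#3 VA=0x10000059B (r,kernel):
  lvl0: tbl 0x33, slot 4 ⇒ 0x16004 (P0/RW0/US1/PS0)
  → PAGE_NOT_PRESENT  (1 entries read)

Access #0 PA: 0x37FAB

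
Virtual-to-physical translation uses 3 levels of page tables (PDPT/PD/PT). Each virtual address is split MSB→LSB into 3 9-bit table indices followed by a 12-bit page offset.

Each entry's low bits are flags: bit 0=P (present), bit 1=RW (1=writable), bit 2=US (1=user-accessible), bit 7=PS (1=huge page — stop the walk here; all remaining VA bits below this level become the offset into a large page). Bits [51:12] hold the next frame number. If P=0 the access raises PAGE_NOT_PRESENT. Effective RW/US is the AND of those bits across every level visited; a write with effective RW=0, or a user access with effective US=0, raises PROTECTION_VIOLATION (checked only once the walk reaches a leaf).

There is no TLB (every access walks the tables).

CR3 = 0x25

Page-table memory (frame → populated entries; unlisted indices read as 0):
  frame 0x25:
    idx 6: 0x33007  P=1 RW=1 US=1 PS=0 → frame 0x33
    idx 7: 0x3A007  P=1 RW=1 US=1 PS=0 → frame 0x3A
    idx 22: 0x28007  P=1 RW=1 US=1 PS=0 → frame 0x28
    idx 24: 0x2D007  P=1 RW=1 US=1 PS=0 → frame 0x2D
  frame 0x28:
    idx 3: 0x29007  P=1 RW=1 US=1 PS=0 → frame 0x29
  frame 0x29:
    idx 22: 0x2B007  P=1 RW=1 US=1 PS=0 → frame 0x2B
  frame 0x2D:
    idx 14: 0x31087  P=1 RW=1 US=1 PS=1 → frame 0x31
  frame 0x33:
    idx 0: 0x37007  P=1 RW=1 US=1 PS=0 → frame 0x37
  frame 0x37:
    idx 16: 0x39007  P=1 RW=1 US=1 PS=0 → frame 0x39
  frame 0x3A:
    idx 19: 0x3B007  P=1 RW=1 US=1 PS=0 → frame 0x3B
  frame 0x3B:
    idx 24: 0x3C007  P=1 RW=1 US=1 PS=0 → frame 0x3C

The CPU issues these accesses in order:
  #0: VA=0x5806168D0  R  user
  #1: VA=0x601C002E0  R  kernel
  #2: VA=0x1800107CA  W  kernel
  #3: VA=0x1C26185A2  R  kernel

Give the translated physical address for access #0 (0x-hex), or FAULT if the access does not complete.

Trace:
#0 VA=0x5806168D0 (r,user):
  lvl0: tbl 0x25, slot 22 ⇒ 0x28007 (P1/RW1/US1/PS0)
  lvl1: tbl 0x28, slot 3 ⇒ 0x29007 (P1/RW1/US1/PS0)
  lvl2: tbl 0x29, slot 22 ⇒ 0x2B007 (P1/RW1/US1/PS0)
  ⇒ phys 0x2B8D0  [3 reads]
#1 VA=0x601C002E0 (r,kernel):
  lvl0: tbl 0x25, slot 24 ⇒ 0x2D007 (P1/RW1/US1/PS0)
  lvl1: tbl 0x2D, slot 14 ⇒ 0x31087 (P1/RW1/US1/PS1)
  ⇒ phys 0x312E0 (huge @L1)  [2 reads]
#2 VA=0x1800107CA (w,kernel):
  lvl0: tbl 0x25, slot 6 ⇒ 0x33007 (P1/RW1/US1/PS0)
  lvl1: tbl 0x33, slot 0 ⇒ 0x37007 (P1/RW1/US1/PS0)
  lvl2: tbl 0x37, slot 16 ⇒ 0x39007 (P1/RW1/US1/PS0)
  ⇒ phys 0x397CA  [3 reads]
#3 VA=0x1C26185A2 (r,kernel):
  lvl0: tbl 0x25, slot 7 ⇒ 0x3A007 (P1/RW1/US1/PS0)
  lvl1: tbl 0x3A, slot 19 ⇒ 0x3B007 (P1/RW1/US1/PS0)
  lvl2: tbl 0x3B, slot 24 ⇒ 0x3C007 (P1/RW1/US1/PS0)
  ⇒ phys 0x3C5A2  [3 reads]

Access #0 PA: 0x2B8D0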